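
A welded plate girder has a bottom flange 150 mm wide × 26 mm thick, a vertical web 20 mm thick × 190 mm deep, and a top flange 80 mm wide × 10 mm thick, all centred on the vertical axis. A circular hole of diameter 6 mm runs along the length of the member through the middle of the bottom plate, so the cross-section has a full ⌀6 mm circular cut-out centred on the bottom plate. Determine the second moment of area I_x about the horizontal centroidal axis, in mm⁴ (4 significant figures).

Treat the section as a set of non-overlapping primitives; coordinates are from the bounding-box lower-left.
Bottom plate: 150 × 26, A = 3 900 mm², y = 13 mm, Ī = 219 700 mm⁴.
Web plate: 20 × 190, A = 3 800 mm², y = 121 mm, Ī = 11 431 667 mm⁴.
Top plate: 80 × 10, A = 800 mm², y = 221 mm, Ī = 6666.67 mm⁴.
Hole (subtracted): ⌀6, A = 28.2743 mm², y = 13 mm, Ī = 63.6173 mm⁴.
Centroid: ȳ = ΣA·y / ΣA = 81.0853 mm.
Transfer each piece to the horizontal centroidal axis using Ī + A·d² with d = y − 81.0853:
  bottom plate: d = -68.0853 mm → contributes +18 298 573 mm⁴
  web plate: d = 39.9147 mm → contributes +17 485 763 mm⁴
  top plate: d = 139.915 mm → contributes +15 667 565 mm⁴
  hole: d = -68.0853 mm → contributes −131 132 mm⁴
Total I = 51 320 768 mm⁴.

I_x ≈ 5.132 × 10⁷ mm⁴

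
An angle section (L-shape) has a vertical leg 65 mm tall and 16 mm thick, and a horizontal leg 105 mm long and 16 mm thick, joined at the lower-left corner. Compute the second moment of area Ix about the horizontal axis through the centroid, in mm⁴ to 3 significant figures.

Break the section into simple shapes (no overlaps), measuring from the bottom-left corner of the bounding box.
Vertical leg: 16 × 65, A = 1 040 mm², y = 32.5 mm, Ī = 366 167 mm⁴.
Horizontal leg (remainder): 89 × 16, A = 1 424 mm², y = 8 mm, Ī = 30 379 mm⁴.
Centroid: ȳ = ΣA·y / ΣA = 18.341 mm.
Transfer each piece to the horizontal axis through the centroid using Ī + A·d² with d = y − 18.341:
  vertical leg: d = 14.159 mm → contributes +574 666 mm⁴
  horizontal leg (remainder): d = -10.341 mm → contributes +182 653 mm⁴
Total I = 757 319 mm⁴.

Ix ≈ 7.57 × 10⁵ mm⁴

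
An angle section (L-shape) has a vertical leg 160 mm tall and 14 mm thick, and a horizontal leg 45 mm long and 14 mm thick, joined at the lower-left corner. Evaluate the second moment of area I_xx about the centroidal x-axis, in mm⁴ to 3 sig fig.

I_xx ≈ 6.72 × 10⁶ mm⁴

Break the section into simple shapes (no overlaps), measuring from the bottom-left corner of the bounding box.
Vertical leg: 14 × 160, A = 2 240 mm², y = 80 mm, Ī = 4 778 667 mm⁴.
Horizontal leg (remainder): 31 × 14, A = 434 mm², y = 7 mm, Ī = 7088.7 mm⁴.
Centroid: ȳ = ΣA·y / ΣA = 68.152 mm.
Transfer each piece to the centroidal x-axis using Ī + A·d² with d = y − 68.152:
  vertical leg: d = 11.848 mm → contributes +5 093 116 mm⁴
  horizontal leg (remainder): d = -61.152 mm → contributes +1 630 052 mm⁴
Total I = 6 723 168 mm⁴.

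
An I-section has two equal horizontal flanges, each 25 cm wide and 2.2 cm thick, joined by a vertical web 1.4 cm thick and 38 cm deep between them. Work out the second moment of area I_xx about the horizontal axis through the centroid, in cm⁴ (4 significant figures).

I_xx ≈ 5.089 × 10⁴ cm⁴

Split into non-overlapping primitives; take the origin at the lower-left of the bounding box.
Bottom flange: 25 × 2.2, A = 55 cm², y = 1.1 cm, Ī = 22.1833 cm⁴.
Web: 1.4 × 38, A = 53.2 cm², y = 21.2 cm, Ī = 6401.73 cm⁴.
Top flange: 25 × 2.2, A = 55 cm², y = 41.3 cm, Ī = 22.1833 cm⁴.
By symmetry the centroid is at mid-height, ȳ = 21.2 cm.
Transfer each piece to the horizontal axis through the centroid using Ī + A·d² with d = y − 21.2:
  bottom flange: d = -20.1 cm → contributes +22242.7 cm⁴
  web: d = 0 cm → contributes +6401.73 cm⁴
  top flange: d = 20.1 cm → contributes +22242.7 cm⁴
Total I = 50887.2 cm⁴.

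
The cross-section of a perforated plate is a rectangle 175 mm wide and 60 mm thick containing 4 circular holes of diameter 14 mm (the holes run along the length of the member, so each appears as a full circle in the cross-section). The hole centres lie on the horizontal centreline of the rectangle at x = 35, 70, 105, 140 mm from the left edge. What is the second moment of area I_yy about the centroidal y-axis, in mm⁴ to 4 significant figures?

I_yy ≈ 2.585 × 10⁷ mm⁴

Break the section into simple shapes (no overlaps), measuring from the bottom-left corner of the bounding box.
Plate: 175 × 60, A = 10 500 mm², x = 87.5 mm, Ī = 26 796 875 mm⁴.
Hole 1 (subtracted): ⌀14, A = 153.938 mm², x = 35 mm, Ī = 1885.74 mm⁴.
Hole 2 (subtracted): ⌀14, A = 153.938 mm², x = 70 mm, Ī = 1885.74 mm⁴.
Hole 3 (subtracted): ⌀14, A = 153.938 mm², x = 105 mm, Ī = 1885.74 mm⁴.
Hole 4 (subtracted): ⌀14, A = 153.938 mm², x = 140 mm, Ī = 1885.74 mm⁴.
By symmetry the centroid is at mid-width, x̄ = 87.5 mm.
Transfer each piece to the centroidal y-axis using Ī + A·d² with d = x − 87.5:
  plate: d = 0 mm → contributes +26 796 875 mm⁴
  hole 1: d = -52.5 mm → contributes −426 177 mm⁴
  hole 2: d = -17.5 mm → contributes −49029.3 mm⁴
  hole 3: d = 17.5 mm → contributes −49029.3 mm⁴
  hole 4: d = 52.5 mm → contributes −426 177 mm⁴
Total I = 25 846 462 mm⁴.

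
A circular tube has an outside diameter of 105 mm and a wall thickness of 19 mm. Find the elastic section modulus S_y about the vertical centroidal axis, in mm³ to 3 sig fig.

Split into non-overlapping primitives; take the origin at the lower-left of the bounding box.
Outer circle: ⌀105, A = 8 659 mm², x = 52.5 mm, Ī = 5 966 602 mm⁴.
Bore (subtracted): ⌀67, A = 3525.7 mm², x = 52.5 mm, Ī = 989 166 mm⁴.
By symmetry the centroid is at mid-width, x̄ = 52.5 mm.
All pieces are centred on the vertical centroidal axis, so I = ΣĪ (holes subtracted) = 4 977 437 mm⁴.
Extreme fibre distance c = 52.5 mm; S = I/c = 94 808 mm³.

S_y ≈ 9.48 × 10⁴ mm³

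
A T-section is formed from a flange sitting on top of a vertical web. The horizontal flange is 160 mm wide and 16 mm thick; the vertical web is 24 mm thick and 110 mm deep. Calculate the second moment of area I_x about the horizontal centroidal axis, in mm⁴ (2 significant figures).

Split into non-overlapping primitives; take the origin at the lower-left of the bounding box.
Flange: 160 × 16, A = 2 560 mm², y = 118 mm, Ī = 54 613 mm⁴.
Web: 24 × 110, A = 2 640 mm², y = 55 mm, Ī = 2 662 000 mm⁴.
Centroid: ȳ = ΣA·y / ΣA = 86.02 mm.
Transfer each piece to the horizontal centroidal axis using Ī + A·d² with d = y − 86.02:
  flange: d = 31.98 mm → contributes +2 673 533 mm⁴
  web: d = -31.02 mm → contributes +5 201 559 mm⁴
Total I = 7 875 092 mm⁴.

I_x ≈ 7.9 × 10⁶ mm⁴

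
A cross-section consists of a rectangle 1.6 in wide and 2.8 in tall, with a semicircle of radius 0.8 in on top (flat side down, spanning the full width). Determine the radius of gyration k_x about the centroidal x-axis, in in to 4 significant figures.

k_x ≈ 0.9974 in

Decompose the section into non-overlapping parts with the origin at the bottom-left of its bounding rectangle.
Rectangular body: 1.6 × 2.8, A = 4.48 in², y = 1.4 in, Ī = 2.92693 in⁴.
Semicircular cap: semicircle r = 0.8, A = 1.00531 in², y = 3.13953 in, Ī = 0.0449565 in⁴.
Centroid: ȳ = ΣA·y / ΣA = 1.71881 in.
Transfer each piece to the centroidal x-axis using Ī + A·d² with d = y − 1.71881:
  rectangular body: d = -0.318809 in → contributes +3.38228 in⁴
  semicircular cap: d = 1.42072 in → contributes +2.07412 in⁴
Total I = 5.4564 in⁴.
Radius of gyration: k = √(I/A) = √(5.4564 / 5.48531) = 0.997361 in.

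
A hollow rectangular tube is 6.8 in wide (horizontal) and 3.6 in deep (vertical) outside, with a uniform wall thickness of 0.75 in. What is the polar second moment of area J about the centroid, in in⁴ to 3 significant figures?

Decompose the section into non-overlapping parts with the origin at the bottom-left of its bounding rectangle.
Outer rectangle: 6.8 × 3.6, A = 24.48 in², y = 1.8 in, Ī = 26.438 in⁴.
Inner void (subtracted): 5.3 × 2.1, A = 11.13 in², y = 1.8 in, Ī = 4.0903 in⁴.
By symmetry the centroid is at mid-height, ȳ = 1.8 in.
All pieces are centred on the centroidal x-axis, so I = ΣĪ (holes subtracted) = 22.348 in⁴.
Repeating about the centroidal y-axis gives I_y = 68.276 in⁴.
Polar second moment: J = I_x + I_y = 90.624 in⁴.

J ≈ 90.6 in⁴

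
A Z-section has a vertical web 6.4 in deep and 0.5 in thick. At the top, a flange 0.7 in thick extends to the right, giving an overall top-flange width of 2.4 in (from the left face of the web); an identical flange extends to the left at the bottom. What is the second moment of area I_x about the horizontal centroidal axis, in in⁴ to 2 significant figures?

Treat the section as a set of non-overlapping primitives; coordinates are from the bounding-box lower-left.
Web: 0.5 × 6.4, A = 3.2 in², y = 3.2 in, Ī = 10.92 in⁴.
Top flange (beyond web): 1.9 × 0.7, A = 1.33 in², y = 6.05 in, Ī = 0.05431 in⁴.
Bottom flange (beyond web): 1.9 × 0.7, A = 1.33 in², y = 0.35 in, Ī = 0.05431 in⁴.
Centroid: ȳ = ΣA·y / ΣA = 3.2 in.
Transfer each piece to the horizontal centroidal axis using Ī + A·d² with d = y − 3.2:
  web: d = 0 in → contributes +10.92 in⁴
  top flange (beyond web): d = 2.85 in → contributes +10.86 in⁴
  bottom flange (beyond web): d = -2.85 in → contributes +10.86 in⁴
Total I = 32.64 in⁴.

I_x ≈ 33 in⁴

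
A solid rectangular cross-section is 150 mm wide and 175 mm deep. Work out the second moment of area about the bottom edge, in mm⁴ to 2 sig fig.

The section: 150 × 175, A = 26 250 mm², y = 87.5 mm, Ī = 66 992 188 mm⁴.
Transfer it to a horizontal axis along the bottom face using Ī + A·d² with d = y − 0:
  the section: d = 87.5 mm → contributes +267 968 750 mm⁴
Total I = 267 968 750 mm⁴.

I_base ≈ 2.7 × 10⁸ mm⁴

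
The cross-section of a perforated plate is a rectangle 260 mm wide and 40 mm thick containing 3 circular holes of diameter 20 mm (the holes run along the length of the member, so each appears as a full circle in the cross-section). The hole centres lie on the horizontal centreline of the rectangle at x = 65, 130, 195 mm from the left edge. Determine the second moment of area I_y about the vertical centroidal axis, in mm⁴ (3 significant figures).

I_y ≈ 5.59 × 10⁷ mm⁴

Decompose the section into non-overlapping parts with the origin at the bottom-left of its bounding rectangle.
Plate: 260 × 40, A = 10 400 mm², x = 130 mm, Ī = 58 586 667 mm⁴.
Hole 1 (subtracted): ⌀20, A = 314.16 mm², x = 65 mm, Ī = 7 854 mm⁴.
Hole 2 (subtracted): ⌀20, A = 314.16 mm², x = 130 mm, Ī = 7 854 mm⁴.
Hole 3 (subtracted): ⌀20, A = 314.16 mm², x = 195 mm, Ī = 7 854 mm⁴.
By symmetry the centroid is at mid-width, x̄ = 130 mm.
Transfer each piece to the vertical centroidal axis using Ī + A·d² with d = x − 130:
  plate: d = 0 mm → contributes +58 586 667 mm⁴
  hole 1: d = -65 mm → contributes −1 335 177 mm⁴
  hole 2: d = 0 mm → contributes −7 854 mm⁴
  hole 3: d = 65 mm → contributes −1 335 177 mm⁴
Total I = 55 908 459 mm⁴.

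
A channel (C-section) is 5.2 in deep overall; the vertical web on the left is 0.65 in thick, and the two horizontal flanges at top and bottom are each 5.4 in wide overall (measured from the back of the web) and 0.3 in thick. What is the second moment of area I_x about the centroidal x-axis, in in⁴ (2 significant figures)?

Split into non-overlapping primitives; take the origin at the lower-left of the bounding box.
Web: 0.65 × 5.2, A = 3.38 in², y = 2.6 in, Ī = 7.616 in⁴.
Top flange (beyond web): 4.75 × 0.3, A = 1.425 in², y = 5.05 in, Ī = 0.01069 in⁴.
Bottom flange (beyond web): 4.75 × 0.3, A = 1.425 in², y = 0.15 in, Ī = 0.01069 in⁴.
By symmetry the centroid is at mid-height, ȳ = 2.6 in.
Transfer each piece to the centroidal x-axis using Ī + A·d² with d = y − 2.6:
  web: d = 0 in → contributes +7.616 in⁴
  top flange (beyond web): d = 2.45 in → contributes +8.564 in⁴
  bottom flange (beyond web): d = -2.45 in → contributes +8.564 in⁴
Total I = 24.74 in⁴.

I_x ≈ 25 in⁴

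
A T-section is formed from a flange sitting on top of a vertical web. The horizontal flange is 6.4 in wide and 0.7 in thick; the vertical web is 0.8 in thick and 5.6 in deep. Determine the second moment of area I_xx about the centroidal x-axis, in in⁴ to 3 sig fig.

I_xx ≈ 34.1 in⁴

Break the section into simple shapes (no overlaps), measuring from the bottom-left corner of the bounding box.
Flange: 6.4 × 0.7, A = 4.48 in², y = 5.95 in, Ī = 0.18293 in⁴.
Web: 0.8 × 5.6, A = 4.48 in², y = 2.8 in, Ī = 11.708 in⁴.
Centroid: ȳ = ΣA·y / ΣA = 4.375 in.
Transfer each piece to the centroidal x-axis using Ī + A·d² with d = y − 4.375:
  flange: d = 1.575 in → contributes +11.296 in⁴
  web: d = -1.575 in → contributes +22.821 in⁴
Total I = 34.117 in⁴.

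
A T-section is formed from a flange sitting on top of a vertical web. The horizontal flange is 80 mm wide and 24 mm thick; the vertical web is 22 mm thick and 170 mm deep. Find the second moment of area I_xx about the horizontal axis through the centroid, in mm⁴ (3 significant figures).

Decompose the section into non-overlapping parts with the origin at the bottom-left of its bounding rectangle.
Flange: 80 × 24, A = 1 920 mm², y = 182 mm, Ī = 92 160 mm⁴.
Web: 22 × 170, A = 3 740 mm², y = 85 mm, Ī = 9 007 167 mm⁴.
Centroid: ȳ = ΣA·y / ΣA = 117.9 mm.
Transfer each piece to the horizontal axis through the centroid using Ī + A·d² with d = y − 117.9:
  flange: d = 64.095 mm → contributes +7 979 945 mm⁴
  web: d = -32.905 mm → contributes +13 056 511 mm⁴
Total I = 21 036 455 mm⁴.

I_xx ≈ 2.10 × 10⁷ mm⁴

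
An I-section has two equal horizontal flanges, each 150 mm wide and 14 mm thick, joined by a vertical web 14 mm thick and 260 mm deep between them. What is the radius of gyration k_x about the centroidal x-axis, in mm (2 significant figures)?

Break the section into simple shapes (no overlaps), measuring from the bottom-left corner of the bounding box.
Bottom flange: 150 × 14, A = 2 100 mm², y = 7 mm, Ī = 34 300 mm⁴.
Web: 14 × 260, A = 3 640 mm², y = 144 mm, Ī = 20 505 333 mm⁴.
Top flange: 150 × 14, A = 2 100 mm², y = 281 mm, Ī = 34 300 mm⁴.
By symmetry the centroid is at mid-height, ȳ = 144 mm.
Transfer each piece to the centroidal x-axis using Ī + A·d² with d = y − 144:
  bottom flange: d = -137 mm → contributes +39 449 200 mm⁴
  web: d = 0 mm → contributes +20 505 333 mm⁴
  top flange: d = 137 mm → contributes +39 449 200 mm⁴
Total I = 99 403 733 mm⁴.
Radius of gyration: k = √(I/A) = √(99 403 733 / 7 840) = 112.6 mm.

k_x ≈ 110 mm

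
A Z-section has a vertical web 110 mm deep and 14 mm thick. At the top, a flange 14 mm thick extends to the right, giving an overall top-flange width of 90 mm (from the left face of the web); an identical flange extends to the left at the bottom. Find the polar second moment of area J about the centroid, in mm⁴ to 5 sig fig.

J ≈ 1.1849 × 10⁷ mm⁴

Break the section into simple shapes (no overlaps), measuring from the bottom-left corner of the bounding box.
Web: 14 × 110, A = 1 540 mm², y = 55 mm, Ī = 1 552 833 mm⁴.
Top flange (beyond web): 76 × 14, A = 1 064 mm², y = 103 mm, Ī = 17378.67 mm⁴.
Bottom flange (beyond web): 76 × 14, A = 1 064 mm², y = 7 mm, Ī = 17378.67 mm⁴.
Centroid: ȳ = ΣA·y / ΣA = 55 mm.
Transfer each piece to the centroidal x-axis using Ī + A·d² with d = y − 55:
  web: d = 0 mm → contributes +1 552 833 mm⁴
  top flange (beyond web): d = 48 mm → contributes +2 468 835 mm⁴
  bottom flange (beyond web): d = -48 mm → contributes +2 468 835 mm⁴
Total I = 6 490 503 mm⁴.
For the y-axis: x̄ = 83 mm.
Repeating about the centroidal y-axis gives I_y = 5 358 631 mm⁴.
Polar second moment: J = I_x + I_y = 11 849 133 mm⁴.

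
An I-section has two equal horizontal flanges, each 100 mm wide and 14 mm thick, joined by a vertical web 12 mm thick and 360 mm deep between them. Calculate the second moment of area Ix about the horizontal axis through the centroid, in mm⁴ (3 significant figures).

Break the section into simple shapes (no overlaps), measuring from the bottom-left corner of the bounding box.
Bottom flange: 100 × 14, A = 1 400 mm², y = 7 mm, Ī = 22 867 mm⁴.
Web: 12 × 360, A = 4 320 mm², y = 194 mm, Ī = 46 656 000 mm⁴.
Top flange: 100 × 14, A = 1 400 mm², y = 381 mm, Ī = 22 867 mm⁴.
By symmetry the centroid is at mid-height, ȳ = 194 mm.
Transfer each piece to the horizontal axis through the centroid using Ī + A·d² with d = y − 194:
  bottom flange: d = -187 mm → contributes +48 979 467 mm⁴
  web: d = 0 mm → contributes +46 656 000 mm⁴
  top flange: d = 187 mm → contributes +48 979 467 mm⁴
Total I = 144 614 933 mm⁴.

Ix ≈ 1.45 × 10⁸ mm⁴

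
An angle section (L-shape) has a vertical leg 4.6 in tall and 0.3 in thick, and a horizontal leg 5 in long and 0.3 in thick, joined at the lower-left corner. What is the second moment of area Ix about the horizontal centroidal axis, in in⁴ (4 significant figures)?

Ix ≈ 5.668 in⁴

Break the section into simple shapes (no overlaps), measuring from the bottom-left corner of the bounding box.
Vertical leg: 0.3 × 4.6, A = 1.38 in², y = 2.3 in, Ī = 2.4334 in⁴.
Horizontal leg (remainder): 4.7 × 0.3, A = 1.41 in², y = 0.15 in, Ī = 0.010575 in⁴.
Centroid: ȳ = ΣA·y / ΣA = 1.21344 in.
Transfer each piece to the horizontal centroidal axis using Ī + A·d² with d = y − 1.21344:
  vertical leg: d = 1.08656 in → contributes +4.06264 in⁴
  horizontal leg (remainder): d = -1.06344 in → contributes +1.60515 in⁴
Total I = 5.6678 in⁴.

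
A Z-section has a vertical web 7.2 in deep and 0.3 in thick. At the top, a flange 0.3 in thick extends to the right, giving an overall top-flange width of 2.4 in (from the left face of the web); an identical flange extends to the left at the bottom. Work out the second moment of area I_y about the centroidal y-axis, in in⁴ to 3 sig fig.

Treat the section as a set of non-overlapping primitives; coordinates are from the bounding-box lower-left.
Web: 0.3 × 7.2, A = 2.16 in², x = 2.25 in, Ī = 0.0162 in⁴.
Top flange (beyond web): 2.1 × 0.3, A = 0.63 in², x = 3.45 in, Ī = 0.23153 in⁴.
Bottom flange (beyond web): 2.1 × 0.3, A = 0.63 in², x = 1.05 in, Ī = 0.23153 in⁴.
Centroid: x̄ = ΣA·x / ΣA = 2.25 in.
Transfer each piece to the centroidal y-axis using Ī + A·d² with d = x − 2.25:
  web: d = 0 in → contributes +0.0162 in⁴
  top flange (beyond web): d = 1.2 in → contributes +1.1387 in⁴
  bottom flange (beyond web): d = -1.2 in → contributes +1.1387 in⁴
Total I = 2.2937 in⁴.

I_y ≈ 2.29 in⁴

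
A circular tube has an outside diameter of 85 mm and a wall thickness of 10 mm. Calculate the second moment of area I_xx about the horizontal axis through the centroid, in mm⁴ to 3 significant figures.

Decompose the section into non-overlapping parts with the origin at the bottom-left of its bounding rectangle.
Outer circle: ⌀85, A = 5674.5 mm², y = 42.5 mm, Ī = 2 562 392 mm⁴.
Bore (subtracted): ⌀65, A = 3318.3 mm², y = 42.5 mm, Ī = 876 241 mm⁴.
By symmetry the centroid is at mid-height, ȳ = 42.5 mm.
All pieces are centred on the horizontal axis through the centroid, so I = ΣĪ (holes subtracted) = 1 686 152 mm⁴.

I_xx ≈ 1.69 × 10⁶ mm⁴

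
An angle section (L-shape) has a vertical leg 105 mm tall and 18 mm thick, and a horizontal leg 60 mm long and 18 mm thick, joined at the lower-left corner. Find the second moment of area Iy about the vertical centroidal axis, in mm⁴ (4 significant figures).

Iy ≈ 6.482 × 10⁵ mm⁴

Decompose the section into non-overlapping parts with the origin at the bottom-left of its bounding rectangle.
Vertical leg: 18 × 105, A = 1 890 mm², x = 9 mm, Ī = 51 030 mm⁴.
Horizontal leg (remainder): 42 × 18, A = 756 mm², x = 39 mm, Ī = 111 132 mm⁴.
Centroid: x̄ = ΣA·x / ΣA = 17.5714 mm.
Transfer each piece to the vertical centroidal axis using Ī + A·d² with d = x − 17.5714:
  vertical leg: d = -8.57143 mm → contributes +189 887 mm⁴
  horizontal leg (remainder): d = 21.4286 mm → contributes +458 275 mm⁴
Total I = 648 162 mm⁴.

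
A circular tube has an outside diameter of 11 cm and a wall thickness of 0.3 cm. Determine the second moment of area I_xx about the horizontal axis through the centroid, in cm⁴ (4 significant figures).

I_xx ≈ 144.4 cm⁴

Treat the section as a set of non-overlapping primitives; coordinates are from the bounding-box lower-left.
Outer circle: ⌀11, A = 95.0332 cm², y = 5.5 cm, Ī = 718.688 cm⁴.
Bore (subtracted): ⌀10.4, A = 84.9487 cm², y = 5.5 cm, Ī = 574.253 cm⁴.
By symmetry the centroid is at mid-height, ȳ = 5.5 cm.
All pieces are centred on the horizontal axis through the centroid, so I = ΣĪ (holes subtracted) = 144.435 cm⁴.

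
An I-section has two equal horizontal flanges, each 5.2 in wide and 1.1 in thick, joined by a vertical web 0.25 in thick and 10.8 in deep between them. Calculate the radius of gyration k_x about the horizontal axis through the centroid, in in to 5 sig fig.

Treat the section as a set of non-overlapping primitives; coordinates are from the bounding-box lower-left.
Bottom flange: 5.2 × 1.1, A = 5.72 in², y = 0.55 in, Ī = 0.5767667 in⁴.
Web: 0.25 × 10.8, A = 2.7 in², y = 6.5 in, Ī = 26.244 in⁴.
Top flange: 5.2 × 1.1, A = 5.72 in², y = 12.45 in, Ī = 0.5767667 in⁴.
By symmetry the centroid is at mid-height, ȳ = 6.5 in.
Transfer each piece to the horizontal axis through the centroid using Ī + A·d² with d = y − 6.5:
  bottom flange: d = -5.95 in → contributes +203.0791 in⁴
  web: d = 0 in → contributes +26.244 in⁴
  top flange: d = 5.95 in → contributes +203.0791 in⁴
Total I = 432.4021 in⁴.
Radius of gyration: k = √(I/A) = √(432.4021 / 14.14) = 5.529925 in.

k_x ≈ 5.5299 in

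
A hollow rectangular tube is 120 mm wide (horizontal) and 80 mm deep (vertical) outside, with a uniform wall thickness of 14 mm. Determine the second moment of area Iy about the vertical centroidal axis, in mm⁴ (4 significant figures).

Iy ≈ 8.146 × 10⁶ mm⁴

Split into non-overlapping primitives; take the origin at the lower-left of the bounding box.
Outer rectangle: 120 × 80, A = 9 600 mm², x = 60 mm, Ī = 11 520 000 mm⁴.
Inner void (subtracted): 92 × 52, A = 4 784 mm², x = 60 mm, Ī = 3 374 315 mm⁴.
By symmetry the centroid is at mid-width, x̄ = 60 mm.
All pieces are centred on the vertical centroidal axis, so I = ΣĪ (holes subtracted) = 8 145 685 mm⁴.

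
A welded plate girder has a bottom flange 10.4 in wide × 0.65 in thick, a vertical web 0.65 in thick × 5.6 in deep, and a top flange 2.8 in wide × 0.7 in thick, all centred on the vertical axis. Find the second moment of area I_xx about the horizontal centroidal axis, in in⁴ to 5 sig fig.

Treat the section as a set of non-overlapping primitives; coordinates are from the bounding-box lower-left.
Bottom plate: 10.4 × 0.65, A = 6.76 in², y = 0.325 in, Ī = 0.2380083 in⁴.
Web plate: 0.65 × 5.6, A = 3.64 in², y = 3.45 in, Ī = 9.512533 in⁴.
Top plate: 2.8 × 0.7, A = 1.96 in², y = 6.6 in, Ī = 0.08003333 in⁴.
Centroid: ȳ = ΣA·y / ΣA = 2.240372 in.
Transfer each piece to the horizontal centroidal axis using Ī + A·d² with d = y − 2.240372:
  bottom plate: d = -1.915372 in → contributes +25.03809 in⁴
  web plate: d = 1.209628 in → contributes +14.83858 in⁴
  top plate: d = 4.359628 in → contributes +37.33249 in⁴
Total I = 77.20915 in⁴.

I_xx ≈ 77.209 in⁴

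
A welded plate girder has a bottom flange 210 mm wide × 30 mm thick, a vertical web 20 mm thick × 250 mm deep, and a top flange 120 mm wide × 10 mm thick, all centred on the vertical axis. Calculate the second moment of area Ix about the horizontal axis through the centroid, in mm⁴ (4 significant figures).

Treat the section as a set of non-overlapping primitives; coordinates are from the bounding-box lower-left.
Bottom plate: 210 × 30, A = 6 300 mm², y = 15 mm, Ī = 472 500 mm⁴.
Web plate: 20 × 250, A = 5 000 mm², y = 155 mm, Ī = 26 041 667 mm⁴.
Top plate: 120 × 10, A = 1 200 mm², y = 285 mm, Ī = 10 000 mm⁴.
Centroid: ȳ = ΣA·y / ΣA = 96.92 mm.
Transfer each piece to the horizontal axis through the centroid using Ī + A·d² with d = y − 96.92:
  bottom plate: d = -81.92 mm → contributes +42 751 084 mm⁴
  web plate: d = 58.08 mm → contributes +42 908 099 mm⁴
  top plate: d = 188.08 mm → contributes +42 458 904 mm⁴
Total I = 128 118 087 mm⁴.

Ix ≈ 1.281 × 10⁸ mm⁴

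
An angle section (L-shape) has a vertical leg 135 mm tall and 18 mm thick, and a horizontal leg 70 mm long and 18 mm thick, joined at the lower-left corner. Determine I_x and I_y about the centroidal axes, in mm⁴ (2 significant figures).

I_x ≈ 6.0 × 10⁶ mm⁴, I_y ≈ 1.1 × 10⁶ mm⁴

Decompose the section into non-overlapping parts with the origin at the bottom-left of its bounding rectangle.
Vertical leg: 18 × 135, A = 2 430 mm², y = 67.5 mm, Ī = 3 690 563 mm⁴.
Horizontal leg (remainder): 52 × 18, A = 936 mm², y = 9 mm, Ī = 25 272 mm⁴.
Centroid: ȳ = ΣA·y / ΣA = 51.23 mm.
Transfer each piece to the centroidal x-axis using Ī + A·d² with d = y − 51.23:
  vertical leg: d = 16.27 mm → contributes +4 333 608 mm⁴
  horizontal leg (remainder): d = -42.23 mm → contributes +1 694 716 mm⁴
Total I = 6 028 324 mm⁴.
For the y-axis: x̄ = 18.73 mm.
Repeating about the centroidal y-axis gives I_y = 1 104 281 mm⁴.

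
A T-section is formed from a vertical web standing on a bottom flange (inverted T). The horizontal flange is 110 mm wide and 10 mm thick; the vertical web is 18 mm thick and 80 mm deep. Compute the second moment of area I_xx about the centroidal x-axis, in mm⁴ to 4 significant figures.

Treat the section as a set of non-overlapping primitives; coordinates are from the bounding-box lower-left.
Flange: 110 × 10, A = 1 100 mm², y = 5 mm, Ī = 9166.67 mm⁴.
Web: 18 × 80, A = 1 440 mm², y = 50 mm, Ī = 768 000 mm⁴.
Centroid: ȳ = ΣA·y / ΣA = 30.5118 mm.
Transfer each piece to the centroidal x-axis using Ī + A·d² with d = y − 30.5118:
  flange: d = -25.5118 mm → contributes +725 104 mm⁴
  web: d = 19.4882 mm → contributes +1 314 897 mm⁴
Total I = 2 040 001 mm⁴.

I_xx ≈ 2.040 × 10⁶ mm⁴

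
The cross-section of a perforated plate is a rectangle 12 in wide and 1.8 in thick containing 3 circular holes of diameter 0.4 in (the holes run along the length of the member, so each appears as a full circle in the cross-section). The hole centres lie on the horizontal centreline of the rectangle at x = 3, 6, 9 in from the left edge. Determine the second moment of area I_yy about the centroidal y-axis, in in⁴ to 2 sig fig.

I_yy ≈ 260 in⁴

Break the section into simple shapes (no overlaps), measuring from the bottom-left corner of the bounding box.
Plate: 12 × 1.8, A = 21.6 in², x = 6 in, Ī = 259.2 in⁴.
Hole 1 (subtracted): ⌀0.4, A = 0.1257 in², x = 3 in, Ī = 0.001257 in⁴.
Hole 2 (subtracted): ⌀0.4, A = 0.1257 in², x = 6 in, Ī = 0.001257 in⁴.
Hole 3 (subtracted): ⌀0.4, A = 0.1257 in², x = 9 in, Ī = 0.001257 in⁴.
By symmetry the centroid is at mid-width, x̄ = 6 in.
Transfer each piece to the centroidal y-axis using Ī + A·d² with d = x − 6:
  plate: d = 0 in → contributes +259.2 in⁴
  hole 1: d = -3 in → contributes −1.132 in⁴
  hole 2: d = 0 in → contributes −0.001257 in⁴
  hole 3: d = 3 in → contributes −1.132 in⁴
Total I = 256.9 in⁴.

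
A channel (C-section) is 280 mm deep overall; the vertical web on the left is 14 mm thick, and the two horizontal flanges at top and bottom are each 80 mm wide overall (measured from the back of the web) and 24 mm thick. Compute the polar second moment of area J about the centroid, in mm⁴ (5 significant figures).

Decompose the section into non-overlapping parts with the origin at the bottom-left of its bounding rectangle.
Web: 14 × 280, A = 3 920 mm², y = 140 mm, Ī = 25 610 667 mm⁴.
Top flange (beyond web): 66 × 24, A = 1 584 mm², y = 268 mm, Ī = 76 032 mm⁴.
Bottom flange (beyond web): 66 × 24, A = 1 584 mm², y = 12 mm, Ī = 76 032 mm⁴.
By symmetry the centroid is at mid-height, ȳ = 140 mm.
Transfer each piece to the centroidal x-axis using Ī + A·d² with d = y − 140:
  web: d = 0 mm → contributes +25 610 667 mm⁴
  top flange (beyond web): d = 128 mm → contributes +26 028 288 mm⁴
  bottom flange (beyond web): d = -128 mm → contributes +26 028 288 mm⁴
Total I = 77 667 243 mm⁴.
For the y-axis: x̄ = 24.8781 mm.
Repeating about the centroidal y-axis gives I_y = 4 017 297 mm⁴.
Polar second moment: J = I_x + I_y = 81 684 540 mm⁴.

J ≈ 8.1685 × 10⁷ mm⁴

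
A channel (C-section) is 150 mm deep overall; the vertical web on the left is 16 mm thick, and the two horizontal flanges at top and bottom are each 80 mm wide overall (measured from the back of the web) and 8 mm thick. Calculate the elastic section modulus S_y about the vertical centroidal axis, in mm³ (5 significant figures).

Treat the section as a set of non-overlapping primitives; coordinates are from the bounding-box lower-left.
Web: 16 × 150, A = 2 400 mm², x = 8 mm, Ī = 51 200 mm⁴.
Top flange (beyond web): 64 × 8, A = 512 mm², x = 48 mm, Ī = 174762.7 mm⁴.
Bottom flange (beyond web): 64 × 8, A = 512 mm², x = 48 mm, Ī = 174762.7 mm⁴.
Centroid: x̄ = ΣA·x / ΣA = 19.96262 mm.
Transfer each piece to the vertical centroidal axis using Ī + A·d² with d = x − 19.96262:
  web: d = -11.96262 mm → contributes +394650.1 mm⁴
  top flange (beyond web): d = 28.03738 mm → contributes +577243.2 mm⁴
  bottom flange (beyond web): d = 28.03738 mm → contributes +577243.2 mm⁴
Total I = 1 549 137 mm⁴.
Extreme fibre distance c = 60.03738 mm; S = I/c = 25802.87 mm³.

S_y ≈ 2.5803 × 10⁴ mm³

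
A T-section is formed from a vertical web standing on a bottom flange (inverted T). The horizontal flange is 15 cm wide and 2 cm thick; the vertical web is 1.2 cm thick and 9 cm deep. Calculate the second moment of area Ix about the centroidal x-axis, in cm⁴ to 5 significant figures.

Split into non-overlapping primitives; take the origin at the lower-left of the bounding box.
Flange: 15 × 2, A = 30 cm², y = 1 cm, Ī = 10 cm⁴.
Web: 1.2 × 9, A = 10.8 cm², y = 6.5 cm, Ī = 72.9 cm⁴.
Centroid: ȳ = ΣA·y / ΣA = 2.455882 cm.
Transfer each piece to the centroidal x-axis using Ī + A·d² with d = y − 2.455882:
  flange: d = -1.455882 cm → contributes +73.5878 cm⁴
  web: d = 4.044118 cm → contributes +249.5328 cm⁴
Total I = 323.1206 cm⁴.

Ix ≈ 323.12 cm⁴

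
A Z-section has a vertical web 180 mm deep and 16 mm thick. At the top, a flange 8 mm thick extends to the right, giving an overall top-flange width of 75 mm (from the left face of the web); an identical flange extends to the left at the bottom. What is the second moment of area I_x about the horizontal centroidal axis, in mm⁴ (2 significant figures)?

I_x ≈ 1.5 × 10⁷ mm⁴

Split into non-overlapping primitives; take the origin at the lower-left of the bounding box.
Web: 16 × 180, A = 2 880 mm², y = 90 mm, Ī = 7 776 000 mm⁴.
Top flange (beyond web): 59 × 8, A = 472 mm², y = 176 mm, Ī = 2 517 mm⁴.
Bottom flange (beyond web): 59 × 8, A = 472 mm², y = 4 mm, Ī = 2 517 mm⁴.
Centroid: ȳ = ΣA·y / ΣA = 90 mm.
Transfer each piece to the horizontal centroidal axis using Ī + A·d² with d = y − 90:
  web: d = 0 mm → contributes +7 776 000 mm⁴
  top flange (beyond web): d = 86 mm → contributes +3 493 429 mm⁴
  bottom flange (beyond web): d = -86 mm → contributes +3 493 429 mm⁴
Total I = 14 762 859 mm⁴.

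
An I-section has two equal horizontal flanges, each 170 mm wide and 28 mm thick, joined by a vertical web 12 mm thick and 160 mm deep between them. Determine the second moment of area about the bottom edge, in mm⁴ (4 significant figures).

Decompose the section into non-overlapping parts with the origin at the bottom-left of its bounding rectangle.
Bottom flange: 170 × 28, A = 4 760 mm², y = 14 mm, Ī = 310 987 mm⁴.
Web: 12 × 160, A = 1 920 mm², y = 108 mm, Ī = 4 096 000 mm⁴.
Top flange: 170 × 28, A = 4 760 mm², y = 202 mm, Ī = 310 987 mm⁴.
Transfer each piece to a horizontal axis along the bottom face using Ī + A·d² with d = y − 0:
  bottom flange: d = 14 mm → contributes +1 243 947 mm⁴
  web: d = 108 mm → contributes +26 490 880 mm⁴
  top flange: d = 202 mm → contributes +194 538 027 mm⁴
Total I = 222 272 853 mm⁴.

I_base ≈ 2.223 × 10⁸ mm⁴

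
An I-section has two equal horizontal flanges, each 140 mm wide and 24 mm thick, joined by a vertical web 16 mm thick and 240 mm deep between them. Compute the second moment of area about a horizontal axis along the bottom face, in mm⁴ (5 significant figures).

Treat the section as a set of non-overlapping primitives; coordinates are from the bounding-box lower-left.
Bottom flange: 140 × 24, A = 3 360 mm², y = 12 mm, Ī = 161 280 mm⁴.
Web: 16 × 240, A = 3 840 mm², y = 144 mm, Ī = 18 432 000 mm⁴.
Top flange: 140 × 24, A = 3 360 mm², y = 276 mm, Ī = 161 280 mm⁴.
Transfer each piece to a horizontal axis along the bottom face using Ī + A·d² with d = y − 0:
  bottom flange: d = 12 mm → contributes +645 120 mm⁴
  web: d = 144 mm → contributes +98 058 240 mm⁴
  top flange: d = 276 mm → contributes +256 112 640 mm⁴
Total I = 354 816 000 mm⁴.

I_base ≈ 3.5482 × 10⁸ mm⁴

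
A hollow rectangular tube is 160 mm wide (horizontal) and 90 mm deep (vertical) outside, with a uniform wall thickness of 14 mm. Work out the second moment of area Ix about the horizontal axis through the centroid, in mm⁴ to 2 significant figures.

Ix ≈ 7.1 × 10⁶ mm⁴

Split into non-overlapping primitives; take the origin at the lower-left of the bounding box.
Outer rectangle: 160 × 90, A = 14 400 mm², y = 45 mm, Ī = 9 720 000 mm⁴.
Inner void (subtracted): 132 × 62, A = 8 184 mm², y = 45 mm, Ī = 2 621 608 mm⁴.
By symmetry the centroid is at mid-height, ȳ = 45 mm.
All pieces are centred on the horizontal axis through the centroid, so I = ΣĪ (holes subtracted) = 7 098 392 mm⁴.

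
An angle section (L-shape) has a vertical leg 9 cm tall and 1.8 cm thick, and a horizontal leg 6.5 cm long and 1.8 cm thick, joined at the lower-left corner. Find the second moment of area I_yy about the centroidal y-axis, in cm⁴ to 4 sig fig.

I_yy ≈ 78.65 cm⁴

Decompose the section into non-overlapping parts with the origin at the bottom-left of its bounding rectangle.
Vertical leg: 1.8 × 9, A = 16.2 cm², x = 0.9 cm, Ī = 4.374 cm⁴.
Horizontal leg (remainder): 4.7 × 1.8, A = 8.46 cm², x = 4.15 cm, Ī = 15.5735 cm⁴.
Centroid: x̄ = ΣA·x / ΣA = 2.01496 cm.
Transfer each piece to the centroidal y-axis using Ī + A·d² with d = x − 2.01496:
  vertical leg: d = -1.11496 cm → contributes +24.5129 cm⁴
  horizontal leg (remainder): d = 2.13504 cm → contributes +54.1374 cm⁴
Total I = 78.6503 cm⁴.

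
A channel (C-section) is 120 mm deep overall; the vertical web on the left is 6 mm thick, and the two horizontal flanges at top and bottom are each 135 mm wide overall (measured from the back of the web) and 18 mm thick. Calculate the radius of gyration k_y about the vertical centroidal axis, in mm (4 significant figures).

Split into non-overlapping primitives; take the origin at the lower-left of the bounding box.
Web: 6 × 120, A = 720 mm², x = 3 mm, Ī = 2 160 mm⁴.
Top flange (beyond web): 129 × 18, A = 2 322 mm², x = 70.5 mm, Ī = 3 220 034 mm⁴.
Bottom flange (beyond web): 129 × 18, A = 2 322 mm², x = 70.5 mm, Ī = 3 220 034 mm⁴.
Centroid: x̄ = ΣA·x / ΣA = 61.4396 mm.
Transfer each piece to the vertical centroidal axis using Ī + A·d² with d = x − 61.4396:
  web: d = -58.4396 mm → contributes +2 461 094 mm⁴
  top flange (beyond web): d = 9.0604 mm → contributes +3 410 649 mm⁴
  bottom flange (beyond web): d = 9.0604 mm → contributes +3 410 649 mm⁴
Total I = 9 282 391 mm⁴.
Radius of gyration: k = √(I/A) = √(9 282 391 / 5 364) = 41.5993 mm.

k_y ≈ 41.60 mm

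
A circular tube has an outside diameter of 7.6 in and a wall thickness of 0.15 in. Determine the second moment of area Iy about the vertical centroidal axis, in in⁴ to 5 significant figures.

Break the section into simple shapes (no overlaps), measuring from the bottom-left corner of the bounding box.
Outer circle: ⌀7.6, A = 45.3646 in², x = 3.8 in, Ī = 163.7662 in⁴.
Bore (subtracted): ⌀7.3, A = 41.85387 in², x = 3.8 in, Ī = 139.3995 in⁴.
By symmetry the centroid is at mid-width, x̄ = 3.8 in.
All pieces are centred on the vertical centroidal axis, so I = ΣĪ (holes subtracted) = 24.36666 in⁴.

Iy ≈ 24.367 in⁴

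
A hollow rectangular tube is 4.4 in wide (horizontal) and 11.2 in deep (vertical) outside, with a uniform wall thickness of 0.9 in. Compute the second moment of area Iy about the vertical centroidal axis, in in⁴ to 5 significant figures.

Iy ≈ 65.737 in⁴

Break the section into simple shapes (no overlaps), measuring from the bottom-left corner of the bounding box.
Outer rectangle: 4.4 × 11.2, A = 49.28 in², x = 2.2 in, Ī = 79.50507 in⁴.
Inner void (subtracted): 2.6 × 9.4, A = 24.44 in², x = 2.2 in, Ī = 13.76787 in⁴.
By symmetry the centroid is at mid-width, x̄ = 2.2 in.
All pieces are centred on the vertical centroidal axis, so I = ΣĪ (holes subtracted) = 65.7372 in⁴.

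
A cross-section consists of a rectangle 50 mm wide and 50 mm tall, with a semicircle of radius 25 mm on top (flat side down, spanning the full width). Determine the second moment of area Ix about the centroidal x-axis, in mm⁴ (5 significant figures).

Split into non-overlapping primitives; take the origin at the lower-left of the bounding box.
Rectangular body: 50 × 50, A = 2 500 mm², y = 25 mm, Ī = 520833.3 mm⁴.
Semicircular cap: semicircle r = 25, A = 981.7477 mm², y = 60.61033 mm, Ī = 42873.81 mm⁴.
Centroid: ȳ = ΣA·y / ΣA = 35.04104 mm.
Transfer each piece to the centroidal x-axis using Ī + A·d² with d = y − 35.04104:
  rectangular body: d = -10.04104 mm → contributes +772889.4 mm⁴
  semicircular cap: d = 25.56929 mm → contributes +684729.4 mm⁴
Total I = 1 457 619 mm⁴.

Ix ≈ 1.4576 × 10⁶ mm⁴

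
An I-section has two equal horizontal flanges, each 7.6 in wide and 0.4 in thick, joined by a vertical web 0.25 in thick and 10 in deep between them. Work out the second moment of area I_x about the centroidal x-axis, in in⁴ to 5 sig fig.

Decompose the section into non-overlapping parts with the origin at the bottom-left of its bounding rectangle.
Bottom flange: 7.6 × 0.4, A = 3.04 in², y = 0.2 in, Ī = 0.04053333 in⁴.
Web: 0.25 × 10, A = 2.5 in², y = 5.4 in, Ī = 20.83333 in⁴.
Top flange: 7.6 × 0.4, A = 3.04 in², y = 10.6 in, Ī = 0.04053333 in⁴.
By symmetry the centroid is at mid-height, ȳ = 5.4 in.
Transfer each piece to the centroidal x-axis using Ī + A·d² with d = y − 5.4:
  bottom flange: d = -5.2 in → contributes +82.24213 in⁴
  web: d = 0 in → contributes +20.83333 in⁴
  top flange: d = 5.2 in → contributes +82.24213 in⁴
Total I = 185.3176 in⁴.

I_x ≈ 185.32 in⁴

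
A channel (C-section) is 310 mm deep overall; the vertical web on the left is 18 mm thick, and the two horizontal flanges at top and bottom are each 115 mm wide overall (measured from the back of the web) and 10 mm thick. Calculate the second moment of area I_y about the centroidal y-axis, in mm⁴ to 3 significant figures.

I_y ≈ 6.43 × 10⁶ mm⁴

Split into non-overlapping primitives; take the origin at the lower-left of the bounding box.
Web: 18 × 310, A = 5 580 mm², x = 9 mm, Ī = 150 660 mm⁴.
Top flange (beyond web): 97 × 10, A = 970 mm², x = 66.5 mm, Ī = 760 561 mm⁴.
Bottom flange (beyond web): 97 × 10, A = 970 mm², x = 66.5 mm, Ī = 760 561 mm⁴.
Centroid: x̄ = ΣA·x / ΣA = 23.834 mm.
Transfer each piece to the centroidal y-axis using Ī + A·d² with d = x − 23.834:
  web: d = -14.834 mm → contributes +1 378 488 mm⁴
  top flange (beyond web): d = 42.666 mm → contributes +2 526 355 mm⁴
  bottom flange (beyond web): d = 42.666 mm → contributes +2 526 355 mm⁴
Total I = 6 431 199 mm⁴.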